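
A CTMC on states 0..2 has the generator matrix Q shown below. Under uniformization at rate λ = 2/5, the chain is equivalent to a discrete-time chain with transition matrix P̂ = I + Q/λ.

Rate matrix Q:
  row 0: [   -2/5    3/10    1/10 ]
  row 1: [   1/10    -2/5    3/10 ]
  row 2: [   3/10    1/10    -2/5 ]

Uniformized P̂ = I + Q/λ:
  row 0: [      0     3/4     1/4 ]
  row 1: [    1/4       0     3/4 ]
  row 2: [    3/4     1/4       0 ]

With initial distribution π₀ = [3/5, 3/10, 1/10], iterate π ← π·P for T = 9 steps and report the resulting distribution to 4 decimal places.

π = [0.3265, 0.3351, 0.3383]

t=0: π = [0.6000, 0.3000, 0.1000]
t=1: π = [0.1500, 0.4750, 0.3750]
t=2: π = [0.4000, 0.2063, 0.3938]
t=3: π = [0.3469, 0.3984, 0.2547]
t=4: π = [0.2906, 0.3238, 0.3855]
t=5: π = [0.3701, 0.3144, 0.3155]
t=6: π = [0.3152, 0.3565, 0.3283]
t=7: π = [0.3353, 0.3185, 0.3462]
t=8: π = [0.3392, 0.3380, 0.3227]
t=9: π = [0.3265, 0.3351, 0.3383]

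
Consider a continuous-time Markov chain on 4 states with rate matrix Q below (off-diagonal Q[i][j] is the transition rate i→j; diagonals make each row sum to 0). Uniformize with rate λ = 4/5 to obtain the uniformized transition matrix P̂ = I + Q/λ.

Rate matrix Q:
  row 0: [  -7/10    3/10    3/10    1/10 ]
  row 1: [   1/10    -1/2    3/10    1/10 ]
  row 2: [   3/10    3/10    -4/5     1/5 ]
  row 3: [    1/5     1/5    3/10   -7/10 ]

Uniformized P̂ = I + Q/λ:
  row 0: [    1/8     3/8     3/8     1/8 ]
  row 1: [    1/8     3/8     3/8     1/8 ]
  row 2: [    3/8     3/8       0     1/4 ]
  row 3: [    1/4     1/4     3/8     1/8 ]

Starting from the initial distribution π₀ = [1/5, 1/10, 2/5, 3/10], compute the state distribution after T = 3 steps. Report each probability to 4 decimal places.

π = [0.2168, 0.3559, 0.2660, 0.1613]

t=0: π = [0.2000, 0.1000, 0.4000, 0.3000]
t=1: π = [0.2625, 0.3375, 0.2250, 0.1750]
t=2: π = [0.2031, 0.3531, 0.2906, 0.1531]
t=3: π = [0.2168, 0.3559, 0.2660, 0.1613]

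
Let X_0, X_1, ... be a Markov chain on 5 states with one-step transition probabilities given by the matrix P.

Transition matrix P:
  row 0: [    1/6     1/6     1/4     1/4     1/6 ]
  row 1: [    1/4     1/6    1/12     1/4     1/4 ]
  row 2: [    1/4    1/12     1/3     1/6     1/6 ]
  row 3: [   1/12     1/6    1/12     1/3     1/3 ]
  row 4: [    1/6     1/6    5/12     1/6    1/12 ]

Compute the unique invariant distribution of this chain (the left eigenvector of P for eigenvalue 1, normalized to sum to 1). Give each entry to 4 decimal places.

π = [0.1795, 0.1466, 0.2403, 0.2326, 0.2009]

Balance equations π_j = Σ_i π_i·P[i][j]:
  π_0 = 1/6·π_0 + 1/4·π_1 + 1/4·π_2 + 1/12·π_3 + 1/6·π_4
  π_1 = 1/6·π_0 + 1/6·π_1 + 1/12·π_2 + 1/6·π_3 + 1/6·π_4
  π_2 = 1/4·π_0 + 1/12·π_1 + 1/3·π_2 + 1/12·π_3 + 5/12·π_4
  π_3 = 1/4·π_0 + 1/4·π_1 + 1/6·π_2 + 1/3·π_3 + 1/6·π_4
  normalize: π_0 + π_1 + π_2 + π_3 + π_4 = 1
Solving the linear system gives exactly π = [3341/18610, 2729/18610, 2236/9305, 4329/18610, 3739/18610].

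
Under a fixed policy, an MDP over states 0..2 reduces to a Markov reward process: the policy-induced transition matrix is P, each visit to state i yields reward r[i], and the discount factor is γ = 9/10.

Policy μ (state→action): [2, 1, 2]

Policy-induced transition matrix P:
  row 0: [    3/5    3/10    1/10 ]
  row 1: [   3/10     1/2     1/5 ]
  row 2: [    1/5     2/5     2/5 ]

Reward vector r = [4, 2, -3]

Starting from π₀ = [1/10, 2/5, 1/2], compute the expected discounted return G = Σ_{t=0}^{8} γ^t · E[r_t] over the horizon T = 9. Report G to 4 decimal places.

G = 8.0189

t=0: π = [0.1000, 0.4000, 0.5000], E[r] = -0.3000, γ^t·E[r] = -0.300000, running G = -0.300000
t=1: π = [0.2800, 0.4300, 0.2900], E[r] = 1.1100, γ^t·E[r] = 0.999000, running G = 0.699000
t=2: π = [0.3550, 0.4150, 0.2300], E[r] = 1.5600, γ^t·E[r] = 1.263600, running G = 1.962600
t=3: π = [0.3835, 0.4060, 0.2105], E[r] = 1.7145, γ^t·E[r] = 1.249871, running G = 3.212471
t=4: π = [0.3940, 0.4023, 0.2038], E[r] = 1.7693, γ^t·E[r] = 1.160805, running G = 4.373275
t=5: π = [0.3978, 0.4008, 0.2014], E[r] = 1.7889, γ^t·E[r] = 1.056328, running G = 5.429603
t=6: π = [0.3992, 0.4003, 0.2005], E[r] = 1.7960, γ^t·E[r] = 0.954461, running G = 6.384064
t=7: π = [0.3997, 0.4001, 0.2002], E[r] = 1.7985, γ^t·E[r] = 0.860240, running G = 7.244305
t=8: π = [0.3999, 0.4000, 0.2001], E[r] = 1.7995, γ^t·E[r] = 0.774615, running G = 8.018920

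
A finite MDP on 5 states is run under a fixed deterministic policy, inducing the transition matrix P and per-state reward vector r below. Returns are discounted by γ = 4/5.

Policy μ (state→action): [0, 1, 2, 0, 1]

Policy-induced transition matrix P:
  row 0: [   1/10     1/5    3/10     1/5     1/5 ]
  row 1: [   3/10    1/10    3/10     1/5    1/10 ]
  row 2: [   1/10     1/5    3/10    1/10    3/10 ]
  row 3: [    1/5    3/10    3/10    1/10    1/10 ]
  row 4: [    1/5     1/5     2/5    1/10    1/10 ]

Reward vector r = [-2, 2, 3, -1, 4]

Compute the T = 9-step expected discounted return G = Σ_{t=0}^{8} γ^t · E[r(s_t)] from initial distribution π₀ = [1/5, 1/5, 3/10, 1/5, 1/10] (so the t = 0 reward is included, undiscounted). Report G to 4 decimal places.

G = 6.3645

t=0: π = [0.2000, 0.2000, 0.3000, 0.2000, 0.1000], E[r] = 1.1000, γ^t·E[r] = 1.100000, running G = 1.100000
t=1: π = [0.1700, 0.2000, 0.3100, 0.1400, 0.1800], E[r] = 1.5700, γ^t·E[r] = 1.256000, running G = 2.356000
t=2: π = [0.1720, 0.1940, 0.3180, 0.1370, 0.1790], E[r] = 1.5770, γ^t·E[r] = 1.009280, running G = 3.365280
t=3: π = [0.1704, 0.1943, 0.3179, 0.1366, 0.1808], E[r] = 1.5881, γ^t·E[r] = 0.813107, running G = 4.178387
t=4: π = [0.1706, 0.1942, 0.3181, 0.1365, 0.1806], E[r] = 1.5875, γ^t·E[r] = 0.650244, running G = 4.828631
t=5: π = [0.1706, 0.1942, 0.3181, 0.1365, 0.1807], E[r] = 1.5877, γ^t·E[r] = 0.520272, running G = 5.348904
t=6: π = [0.1706, 0.1942, 0.3181, 0.1365, 0.1807], E[r] = 1.5877, γ^t·E[r] = 0.416213, running G = 5.765117
t=7: π = [0.1706, 0.1942, 0.3181, 0.1365, 0.1807], E[r] = 1.5877, γ^t·E[r] = 0.332971, running G = 6.098088
t=8: π = [0.1706, 0.1942, 0.3181, 0.1365, 0.1807], E[r] = 1.5877, γ^t·E[r] = 0.266377, running G = 6.364465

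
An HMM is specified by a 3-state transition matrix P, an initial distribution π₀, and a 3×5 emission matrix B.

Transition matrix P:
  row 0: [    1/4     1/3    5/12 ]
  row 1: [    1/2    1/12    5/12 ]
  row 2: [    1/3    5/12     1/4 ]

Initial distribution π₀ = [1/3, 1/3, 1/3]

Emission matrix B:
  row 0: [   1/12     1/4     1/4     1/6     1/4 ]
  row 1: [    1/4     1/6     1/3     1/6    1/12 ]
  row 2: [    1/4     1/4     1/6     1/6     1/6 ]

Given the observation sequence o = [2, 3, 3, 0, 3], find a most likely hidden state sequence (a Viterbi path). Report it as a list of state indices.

path = [1, 0, 2, 1, 0]

t=0: δ = [8.333e-02, 1.111e-01, 5.556e-02]  (obs o_0=2)
t=1: δ = [9.259e-03, 4.630e-03, 7.716e-03]  ψ = [1, 0, 1]  (obs o_1=3)
t=2: δ = [4.287e-04, 5.358e-04, 6.430e-04]  ψ = [2, 2, 0]  (obs o_2=3)
t=3: δ = [2.233e-05, 6.698e-05, 5.582e-05]  ψ = [1, 2, 1]  (obs o_3=0)
t=4: δ = [5.582e-06, 3.876e-06, 4.651e-06]  ψ = [1, 2, 1]  (obs o_4=3)
backtrack: best end state = 0; path = [1, 0, 2, 1, 0]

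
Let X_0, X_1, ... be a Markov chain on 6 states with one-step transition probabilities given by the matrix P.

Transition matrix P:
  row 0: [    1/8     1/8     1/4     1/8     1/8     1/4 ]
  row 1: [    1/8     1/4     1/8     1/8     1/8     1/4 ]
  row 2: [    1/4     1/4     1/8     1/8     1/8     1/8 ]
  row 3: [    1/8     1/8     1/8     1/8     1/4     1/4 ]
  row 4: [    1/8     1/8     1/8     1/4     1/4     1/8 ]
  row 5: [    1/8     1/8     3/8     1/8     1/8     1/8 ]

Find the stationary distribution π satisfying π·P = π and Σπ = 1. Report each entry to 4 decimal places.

Balance equations π_j = Σ_i π_i·P[i][j]:
  π_0 = 1/8·π_0 + 1/8·π_1 + 1/4·π_2 + 1/8·π_3 + 1/8·π_4 + 1/8·π_5
  π_1 = 1/8·π_0 + 1/4·π_1 + 1/4·π_2 + 1/8·π_3 + 1/8·π_4 + 1/8·π_5
  π_2 = 1/4·π_0 + 1/8·π_1 + 1/8·π_2 + 1/8·π_3 + 1/8·π_4 + 3/8·π_5
  π_3 = 1/8·π_0 + 1/8·π_1 + 1/8·π_2 + 1/8·π_3 + 1/4·π_4 + 1/8·π_5
  π_4 = 1/8·π_0 + 1/8·π_1 + 1/8·π_2 + 1/4·π_3 + 1/4·π_4 + 1/8·π_5
  normalize: π_0 + π_1 + π_2 + π_3 + π_4 + π_5 = 1
Solving the linear system gives exactly π = [4767/32065, 5448/32065, 6071/32065, 8/55, 9/55, 5868/32065].

π = [0.1487, 0.1699, 0.1893, 0.1455, 0.1636, 0.1830]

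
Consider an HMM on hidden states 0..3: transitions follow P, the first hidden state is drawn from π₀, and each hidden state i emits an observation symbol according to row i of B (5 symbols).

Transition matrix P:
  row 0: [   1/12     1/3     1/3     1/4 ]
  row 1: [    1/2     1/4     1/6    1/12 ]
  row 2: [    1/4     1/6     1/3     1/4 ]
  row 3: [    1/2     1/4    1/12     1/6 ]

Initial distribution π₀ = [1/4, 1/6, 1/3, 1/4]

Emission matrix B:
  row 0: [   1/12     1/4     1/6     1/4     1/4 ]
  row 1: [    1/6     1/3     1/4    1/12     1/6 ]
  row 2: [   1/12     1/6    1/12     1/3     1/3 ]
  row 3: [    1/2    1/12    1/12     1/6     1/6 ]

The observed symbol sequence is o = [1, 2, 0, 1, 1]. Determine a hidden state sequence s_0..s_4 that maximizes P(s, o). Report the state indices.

t=0: δ = [6.250e-02, 5.556e-02, 5.556e-02, 2.083e-02]  (obs o_0=1)
t=1: δ = [4.630e-03, 5.208e-03, 1.736e-03, 1.302e-03]  ψ = [1, 0, 0, 0]  (obs o_1=2)
t=2: δ = [2.170e-04, 2.572e-04, 1.286e-04, 5.787e-04]  ψ = [1, 0, 0, 0]  (obs o_2=0)
t=3: δ = [7.234e-05, 4.823e-05, 1.206e-05, 8.038e-06]  ψ = [3, 3, 0, 3]  (obs o_3=1)
t=4: δ = [6.028e-06, 8.038e-06, 4.019e-06, 1.507e-06]  ψ = [1, 0, 0, 0]  (obs o_4=1)
backtrack: best end state = 1; path = [1, 0, 3, 0, 1]

path = [1, 0, 3, 0, 1]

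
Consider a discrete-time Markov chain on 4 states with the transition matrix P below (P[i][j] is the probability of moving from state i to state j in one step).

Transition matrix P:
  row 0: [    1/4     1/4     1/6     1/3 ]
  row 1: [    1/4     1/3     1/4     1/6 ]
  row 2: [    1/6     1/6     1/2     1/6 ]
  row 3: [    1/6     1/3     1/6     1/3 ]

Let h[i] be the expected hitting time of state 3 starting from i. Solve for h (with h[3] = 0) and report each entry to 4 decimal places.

First-step conditioning: h[3] = 0; for i ≠ 3, h[i] = 1 + Σ_k P[i][k]·h[k].
  h[0] = 1 + 1/4·h[0] + 1/4·h[1] + 1/6·h[2]
  h[1] = 1 + 1/4·h[0] + 1/3·h[1] + 1/4·h[2]
  h[2] = 1 + 1/6·h[0] + 1/6·h[1] + 1/2·h[2]
Solving the 3×3 linear system over states ≠ 3 gives exactly h = [534/131, 642/131, 654/131, 0] (h[3] = 0 is the target).

h = [4.0763, 4.9008, 4.9924, 0.0000]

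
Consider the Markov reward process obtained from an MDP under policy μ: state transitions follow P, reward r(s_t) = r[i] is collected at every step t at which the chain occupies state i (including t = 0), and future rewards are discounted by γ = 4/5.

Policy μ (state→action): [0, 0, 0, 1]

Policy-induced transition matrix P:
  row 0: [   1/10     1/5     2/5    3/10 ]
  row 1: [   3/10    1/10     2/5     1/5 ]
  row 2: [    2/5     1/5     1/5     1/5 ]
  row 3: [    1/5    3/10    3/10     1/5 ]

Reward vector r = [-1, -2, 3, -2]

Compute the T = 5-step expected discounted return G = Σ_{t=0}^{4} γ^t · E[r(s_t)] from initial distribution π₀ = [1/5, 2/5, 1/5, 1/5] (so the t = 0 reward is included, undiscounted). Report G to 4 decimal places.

t=0: π = [0.2000, 0.4000, 0.2000, 0.2000], E[r] = -0.8000, γ^t·E[r] = -0.800000, running G = -0.800000
t=1: π = [0.2600, 0.1800, 0.3400, 0.2200], E[r] = -0.0400, γ^t·E[r] = -0.032000, running G = -0.832000
t=2: π = [0.2600, 0.2040, 0.3100, 0.2260], E[r] = -0.1900, γ^t·E[r] = -0.121600, running G = -0.953600
t=3: π = [0.2564, 0.2022, 0.3154, 0.2260], E[r] = -0.1666, γ^t·E[r] = -0.085299, running G = -1.038899
t=4: π = [0.2577, 0.2024, 0.3143, 0.2256], E[r] = -0.1707, γ^t·E[r] = -0.069935, running G = -1.108834

G = -1.1088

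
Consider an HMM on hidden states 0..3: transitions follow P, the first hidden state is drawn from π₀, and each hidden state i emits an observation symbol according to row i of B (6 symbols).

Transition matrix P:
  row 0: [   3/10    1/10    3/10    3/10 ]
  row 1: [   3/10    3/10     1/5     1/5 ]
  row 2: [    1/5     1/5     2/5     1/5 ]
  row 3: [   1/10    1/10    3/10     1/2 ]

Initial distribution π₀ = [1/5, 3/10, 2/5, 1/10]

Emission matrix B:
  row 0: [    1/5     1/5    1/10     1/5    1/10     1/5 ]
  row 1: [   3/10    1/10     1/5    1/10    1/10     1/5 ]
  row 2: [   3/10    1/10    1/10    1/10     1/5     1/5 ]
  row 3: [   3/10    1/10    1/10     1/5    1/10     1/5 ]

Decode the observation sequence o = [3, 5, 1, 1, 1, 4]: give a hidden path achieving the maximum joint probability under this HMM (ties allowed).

t=0: δ = [4.000e-02, 3.000e-02, 4.000e-02, 2.000e-02]  (obs o_0=3)
t=1: δ = [2.400e-03, 1.800e-03, 3.200e-03, 2.400e-03]  ψ = [0, 1, 2, 0]  (obs o_1=5)
t=2: δ = [1.440e-04, 6.400e-05, 1.280e-04, 1.200e-04]  ψ = [0, 2, 2, 3]  (obs o_2=1)
t=3: δ = [8.640e-06, 2.560e-06, 5.120e-06, 6.000e-06]  ψ = [0, 2, 2, 3]  (obs o_3=1)
t=4: δ = [5.184e-07, 1.024e-07, 2.592e-07, 3.000e-07]  ψ = [0, 2, 0, 3]  (obs o_4=1)
t=5: δ = [1.555e-08, 5.184e-09, 3.110e-08, 1.555e-08]  ψ = [0, 0, 0, 0]  (obs o_5=4)
backtrack: best end state = 2; path = [0, 0, 0, 0, 0, 2]

path = [0, 0, 0, 0, 0, 2]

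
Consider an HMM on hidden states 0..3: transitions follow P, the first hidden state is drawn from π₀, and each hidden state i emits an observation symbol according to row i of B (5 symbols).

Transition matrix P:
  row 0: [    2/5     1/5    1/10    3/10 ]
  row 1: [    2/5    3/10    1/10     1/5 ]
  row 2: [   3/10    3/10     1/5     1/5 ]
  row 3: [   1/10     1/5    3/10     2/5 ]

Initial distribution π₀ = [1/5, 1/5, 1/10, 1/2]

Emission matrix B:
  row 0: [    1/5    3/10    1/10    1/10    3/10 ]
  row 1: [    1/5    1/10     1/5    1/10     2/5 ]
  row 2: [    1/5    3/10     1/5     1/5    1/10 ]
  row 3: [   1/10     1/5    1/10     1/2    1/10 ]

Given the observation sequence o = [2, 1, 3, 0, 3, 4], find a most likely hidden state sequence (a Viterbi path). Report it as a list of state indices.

t=0: δ = [2.000e-02, 4.000e-02, 2.000e-02, 5.000e-02]  (obs o_0=2)
t=1: δ = [4.800e-03, 1.200e-03, 4.500e-03, 4.000e-03]  ψ = [1, 1, 3, 3]  (obs o_1=1)
t=2: δ = [1.920e-04, 1.350e-04, 2.400e-04, 8.000e-04]  ψ = [0, 2, 3, 3]  (obs o_2=3)
t=3: δ = [1.600e-05, 3.200e-05, 4.800e-05, 3.200e-05]  ψ = [3, 3, 3, 3]  (obs o_3=0)
t=4: δ = [1.440e-06, 1.440e-06, 1.920e-06, 6.400e-06]  ψ = [2, 2, 2, 3]  (obs o_4=3)
t=5: δ = [1.920e-07, 5.120e-07, 1.920e-07, 2.560e-07]  ψ = [3, 3, 3, 3]  (obs o_5=4)
backtrack: best end state = 1; path = [3, 3, 3, 3, 3, 1]

path = [3, 3, 3, 3, 3, 1]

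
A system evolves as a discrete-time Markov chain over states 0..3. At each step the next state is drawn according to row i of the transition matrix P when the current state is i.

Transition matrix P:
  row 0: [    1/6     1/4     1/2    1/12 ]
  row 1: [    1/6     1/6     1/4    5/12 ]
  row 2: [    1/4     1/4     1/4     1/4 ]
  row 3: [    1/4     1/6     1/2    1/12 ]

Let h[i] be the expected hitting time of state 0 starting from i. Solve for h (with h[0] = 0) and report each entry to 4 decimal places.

First-step conditioning: h[0] = 0; for i ≠ 0, h[i] = 1 + Σ_k P[i][k]·h[k].
  h[1] = 1 + 1/6·h[1] + 1/4·h[2] + 5/12·h[3]
  h[2] = 1 + 1/4·h[1] + 1/4·h[2] + 1/4·h[3]
  h[3] = 1 + 1/6·h[1] + 1/2·h[2] + 1/12·h[3]
Solving the 3×3 linear system over states ≠ 0 gives exactly h = [0, 88/19, 736/171, 244/57] (h[0] = 0 is the target).

h = [0.0000, 4.6316, 4.3041, 4.2807]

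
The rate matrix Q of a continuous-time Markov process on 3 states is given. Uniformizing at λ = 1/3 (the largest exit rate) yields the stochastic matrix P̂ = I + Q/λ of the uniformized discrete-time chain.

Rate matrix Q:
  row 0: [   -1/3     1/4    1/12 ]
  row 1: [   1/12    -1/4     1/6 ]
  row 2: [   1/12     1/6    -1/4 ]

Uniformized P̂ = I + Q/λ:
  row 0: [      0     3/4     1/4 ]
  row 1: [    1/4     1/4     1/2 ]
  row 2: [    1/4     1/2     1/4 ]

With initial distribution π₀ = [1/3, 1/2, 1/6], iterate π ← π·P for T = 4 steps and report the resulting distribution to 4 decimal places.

π = [0.2005, 0.4382, 0.3613]

t=0: π = [0.3333, 0.5000, 0.1667]
t=1: π = [0.1667, 0.4583, 0.3750]
t=2: π = [0.2083, 0.4271, 0.3646]
t=3: π = [0.1979, 0.4453, 0.3568]
t=4: π = [0.2005, 0.4382, 0.3613]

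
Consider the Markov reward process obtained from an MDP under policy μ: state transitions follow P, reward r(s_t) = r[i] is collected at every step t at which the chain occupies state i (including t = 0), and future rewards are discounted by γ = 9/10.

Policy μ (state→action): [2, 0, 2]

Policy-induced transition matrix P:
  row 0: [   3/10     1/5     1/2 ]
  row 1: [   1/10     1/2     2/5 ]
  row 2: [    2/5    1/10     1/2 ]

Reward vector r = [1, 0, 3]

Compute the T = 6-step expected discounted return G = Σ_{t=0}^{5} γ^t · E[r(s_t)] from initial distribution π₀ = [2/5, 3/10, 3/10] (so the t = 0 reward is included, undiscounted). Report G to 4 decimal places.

t=0: π = [0.4000, 0.3000, 0.3000], E[r] = 1.3000, γ^t·E[r] = 1.300000, running G = 1.300000
t=1: π = [0.2700, 0.2600, 0.4700], E[r] = 1.6800, γ^t·E[r] = 1.512000, running G = 2.812000
t=2: π = [0.2950, 0.2310, 0.4740], E[r] = 1.7170, γ^t·E[r] = 1.390770, running G = 4.202770
t=3: π = [0.3012, 0.2219, 0.4769], E[r] = 1.7319, γ^t·E[r] = 1.262555, running G = 5.465325
t=4: π = [0.3033, 0.2189, 0.4778], E[r] = 1.7367, γ^t·E[r] = 1.139475, running G = 6.604800
t=5: π = [0.3040, 0.2179, 0.4781], E[r] = 1.7383, γ^t·E[r] = 1.026473, running G = 7.631273

G = 7.6313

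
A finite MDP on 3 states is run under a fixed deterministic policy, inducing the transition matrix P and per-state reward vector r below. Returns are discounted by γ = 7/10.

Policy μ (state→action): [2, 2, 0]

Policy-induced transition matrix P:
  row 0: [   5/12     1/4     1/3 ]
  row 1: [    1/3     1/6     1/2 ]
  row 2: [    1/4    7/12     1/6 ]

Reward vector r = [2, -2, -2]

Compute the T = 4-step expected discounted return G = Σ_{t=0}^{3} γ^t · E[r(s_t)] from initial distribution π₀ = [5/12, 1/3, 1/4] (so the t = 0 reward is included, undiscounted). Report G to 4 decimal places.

t=0: π = [0.4167, 0.3333, 0.2500], E[r] = -0.3333, γ^t·E[r] = -0.333333, running G = -0.333333
t=1: π = [0.3472, 0.3056, 0.3472], E[r] = -0.6111, γ^t·E[r] = -0.427778, running G = -0.761111
t=2: π = [0.3333, 0.3403, 0.3264], E[r] = -0.6667, γ^t·E[r] = -0.326667, running G = -1.087778
t=3: π = [0.3339, 0.3304, 0.3356], E[r] = -0.6644, γ^t·E[r] = -0.227873, running G = -1.315650

G = -1.3157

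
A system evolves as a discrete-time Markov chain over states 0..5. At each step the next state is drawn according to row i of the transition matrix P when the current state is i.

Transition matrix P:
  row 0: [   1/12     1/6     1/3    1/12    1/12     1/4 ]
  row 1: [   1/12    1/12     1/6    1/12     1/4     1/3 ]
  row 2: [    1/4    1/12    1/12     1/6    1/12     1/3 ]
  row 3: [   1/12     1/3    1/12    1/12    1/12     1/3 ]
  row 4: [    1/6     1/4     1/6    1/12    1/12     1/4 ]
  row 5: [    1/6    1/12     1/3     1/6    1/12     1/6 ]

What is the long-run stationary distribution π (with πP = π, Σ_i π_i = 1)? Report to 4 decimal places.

Balance equations π_j = Σ_i π_i·P[i][j]:
  π_0 = 1/12·π_0 + 1/12·π_1 + 1/4·π_2 + 1/12·π_3 + 1/6·π_4 + 1/6·π_5
  π_1 = 1/6·π_0 + 1/12·π_1 + 1/12·π_2 + 1/3·π_3 + 1/4·π_4 + 1/12·π_5
  π_2 = 1/3·π_0 + 1/6·π_1 + 1/12·π_2 + 1/12·π_3 + 1/6·π_4 + 1/3·π_5
  π_3 = 1/12·π_0 + 1/12·π_1 + 1/6·π_2 + 1/12·π_3 + 1/12·π_4 + 1/6·π_5
  π_4 = 1/12·π_0 + 1/4·π_1 + 1/12·π_2 + 1/12·π_3 + 1/12·π_4 + 1/12·π_5
  normalize: π_0 + π_1 + π_2 + π_3 + π_4 + π_5 = 1
Solving the linear system gives exactly π = [54111/362398, 52339/362398, 75557/362398, 44571/362398, 38923/362398, 96897/362398].

π = [0.1493, 0.1444, 0.2085, 0.1230, 0.1074, 0.2674]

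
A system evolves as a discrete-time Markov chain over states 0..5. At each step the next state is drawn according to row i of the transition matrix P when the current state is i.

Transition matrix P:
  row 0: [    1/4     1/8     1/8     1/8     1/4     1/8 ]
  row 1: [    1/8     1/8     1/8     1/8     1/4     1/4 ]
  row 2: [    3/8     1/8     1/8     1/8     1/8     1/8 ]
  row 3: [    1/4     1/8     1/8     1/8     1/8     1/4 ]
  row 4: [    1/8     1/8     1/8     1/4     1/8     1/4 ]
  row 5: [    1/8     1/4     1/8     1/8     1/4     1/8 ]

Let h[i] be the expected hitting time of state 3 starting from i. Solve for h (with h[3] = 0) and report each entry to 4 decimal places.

First-step conditioning: h[3] = 0; for i ≠ 3, h[i] = 1 + Σ_k P[i][k]·h[k].
  h[0] = 1 + 1/4·h[0] + 1/8·h[1] + 1/8·h[2] + 1/4·h[4] + 1/8·h[5]
  h[1] = 1 + 1/8·h[0] + 1/8·h[1] + 1/8·h[2] + 1/4·h[4] + 1/4·h[5]
  h[2] = 1 + 3/8·h[0] + 1/8·h[1] + 1/8·h[2] + 1/8·h[4] + 1/8·h[5]
  h[4] = 1 + 1/8·h[0] + 1/8·h[1] + 1/8·h[2] + 1/8·h[4] + 1/4·h[5]
  h[5] = 1 + 1/8·h[0] + 1/4·h[1] + 1/8·h[2] + 1/4·h[4] + 1/8·h[5]
Solving the 5×5 linear system over states ≠ 3 gives exactly h = [192/29, 192/29, 584/87, 0, 512/87, 192/29] (h[3] = 0 is the target).

h = [6.6207, 6.6207, 6.7126, 0.0000, 5.8851, 6.6207]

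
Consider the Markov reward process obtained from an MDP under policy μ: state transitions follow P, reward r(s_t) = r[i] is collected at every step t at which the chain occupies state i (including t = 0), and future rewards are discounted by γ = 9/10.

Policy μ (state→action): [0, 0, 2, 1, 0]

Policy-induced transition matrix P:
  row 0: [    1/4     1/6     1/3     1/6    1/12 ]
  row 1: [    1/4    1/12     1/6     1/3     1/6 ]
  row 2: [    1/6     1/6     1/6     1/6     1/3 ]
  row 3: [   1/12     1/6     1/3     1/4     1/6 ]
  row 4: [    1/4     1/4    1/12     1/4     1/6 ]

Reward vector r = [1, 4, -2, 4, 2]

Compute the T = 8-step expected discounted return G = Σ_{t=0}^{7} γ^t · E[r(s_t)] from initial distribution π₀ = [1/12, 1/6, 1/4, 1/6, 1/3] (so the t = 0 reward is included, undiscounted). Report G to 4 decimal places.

G = 9.8106

t=0: π = [0.0833, 0.1667, 0.2500, 0.1667, 0.3333], E[r] = 1.5833, γ^t·E[r] = 1.583333, running G = 1.583333
t=1: π = [0.2014, 0.1806, 0.1806, 0.2361, 0.2014], E[r] = 1.9097, γ^t·E[r] = 1.718750, running G = 3.302083
t=2: π = [0.1956, 0.1684, 0.2228, 0.2332, 0.1800], E[r] = 1.7164, γ^t·E[r] = 1.390313, running G = 4.692396
t=3: π = [0.1926, 0.1676, 0.2231, 0.2292, 0.1875], E[r] = 1.7085, γ^t·E[r] = 1.245480, running G = 5.937876
t=4: π = [0.1932, 0.1683, 0.2213, 0.2293, 0.1878], E[r] = 1.7168, γ^t·E[r] = 1.126372, running G = 7.064248
t=5: π = [0.1933, 0.1683, 0.2214, 0.2295, 0.1875], E[r] = 1.7165, γ^t·E[r] = 1.013549, running G = 8.077798
t=6: π = [0.1933, 0.1683, 0.2215, 0.2295, 0.1875], E[r] = 1.7161, γ^t·E[r] = 0.911999, running G = 8.989797
t=7: π = [0.1933, 0.1683, 0.2215, 0.2295, 0.1875], E[r] = 1.7161, γ^t·E[r] = 0.820817, running G = 9.810614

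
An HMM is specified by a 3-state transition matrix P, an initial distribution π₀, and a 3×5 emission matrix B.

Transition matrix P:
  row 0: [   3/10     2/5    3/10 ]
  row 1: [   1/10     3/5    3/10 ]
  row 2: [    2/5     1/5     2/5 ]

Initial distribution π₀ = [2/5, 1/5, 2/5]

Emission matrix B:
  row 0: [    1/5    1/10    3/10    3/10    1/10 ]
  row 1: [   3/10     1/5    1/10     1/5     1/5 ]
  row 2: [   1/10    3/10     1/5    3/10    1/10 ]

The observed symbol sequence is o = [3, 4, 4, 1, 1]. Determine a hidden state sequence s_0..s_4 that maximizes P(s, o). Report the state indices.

t=0: δ = [1.200e-01, 4.000e-02, 1.200e-01]  (obs o_0=3)
t=1: δ = [4.800e-03, 9.600e-03, 4.800e-03]  ψ = [2, 0, 2]  (obs o_1=4)
t=2: δ = [1.920e-04, 1.152e-03, 2.880e-04]  ψ = [2, 1, 1]  (obs o_2=4)
t=3: δ = [1.152e-05, 1.382e-04, 1.037e-04]  ψ = [1, 1, 1]  (obs o_3=1)
t=4: δ = [4.147e-06, 1.659e-05, 1.244e-05]  ψ = [2, 1, 1]  (obs o_4=1)
backtrack: best end state = 1; path = [0, 1, 1, 1, 1]

path = [0, 1, 1, 1, 1]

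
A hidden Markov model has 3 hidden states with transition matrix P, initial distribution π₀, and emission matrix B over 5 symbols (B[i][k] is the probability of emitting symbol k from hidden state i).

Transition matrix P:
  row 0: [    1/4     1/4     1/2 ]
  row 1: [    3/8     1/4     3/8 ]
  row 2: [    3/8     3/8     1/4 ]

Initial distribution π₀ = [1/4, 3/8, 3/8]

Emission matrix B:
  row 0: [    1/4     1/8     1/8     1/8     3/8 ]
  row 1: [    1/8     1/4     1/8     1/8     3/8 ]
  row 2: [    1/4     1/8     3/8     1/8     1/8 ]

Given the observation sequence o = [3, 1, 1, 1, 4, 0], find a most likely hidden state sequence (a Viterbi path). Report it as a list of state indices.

path = [2, 1, 2, 1, 0, 2]

t=0: δ = [3.125e-02, 4.688e-02, 4.688e-02]  (obs o_0=3)
t=1: δ = [2.197e-03, 4.395e-03, 2.197e-03]  ψ = [1, 2, 1]  (obs o_1=1)
t=2: δ = [2.060e-04, 2.747e-04, 2.060e-04]  ψ = [1, 1, 1]  (obs o_2=1)
t=3: δ = [1.287e-05, 1.931e-05, 1.287e-05]  ψ = [1, 2, 0]  (obs o_3=1)
t=4: δ = [2.716e-06, 1.810e-06, 9.052e-07]  ψ = [1, 1, 1]  (obs o_4=4)
t=5: δ = [1.697e-07, 8.487e-08, 3.395e-07]  ψ = [0, 0, 0]  (obs o_5=0)
backtrack: best end state = 2; path = [2, 1, 2, 1, 0, 2]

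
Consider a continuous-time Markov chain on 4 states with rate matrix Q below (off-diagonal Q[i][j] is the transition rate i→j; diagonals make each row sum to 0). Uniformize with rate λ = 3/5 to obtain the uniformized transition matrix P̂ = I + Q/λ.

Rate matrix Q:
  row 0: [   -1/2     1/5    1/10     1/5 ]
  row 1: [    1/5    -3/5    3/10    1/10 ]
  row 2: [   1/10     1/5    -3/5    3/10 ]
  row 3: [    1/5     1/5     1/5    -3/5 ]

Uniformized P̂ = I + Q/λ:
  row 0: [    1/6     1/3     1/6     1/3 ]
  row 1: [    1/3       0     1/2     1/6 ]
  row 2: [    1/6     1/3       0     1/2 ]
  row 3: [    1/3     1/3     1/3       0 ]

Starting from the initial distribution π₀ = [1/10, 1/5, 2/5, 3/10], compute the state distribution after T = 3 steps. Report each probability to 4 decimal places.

π = [0.2468, 0.2519, 0.2435, 0.2579]

t=0: π = [0.1000, 0.2000, 0.4000, 0.3000]
t=1: π = [0.2500, 0.2667, 0.2167, 0.2667]
t=2: π = [0.2556, 0.2444, 0.2639, 0.2361]
t=3: π = [0.2468, 0.2519, 0.2435, 0.2579]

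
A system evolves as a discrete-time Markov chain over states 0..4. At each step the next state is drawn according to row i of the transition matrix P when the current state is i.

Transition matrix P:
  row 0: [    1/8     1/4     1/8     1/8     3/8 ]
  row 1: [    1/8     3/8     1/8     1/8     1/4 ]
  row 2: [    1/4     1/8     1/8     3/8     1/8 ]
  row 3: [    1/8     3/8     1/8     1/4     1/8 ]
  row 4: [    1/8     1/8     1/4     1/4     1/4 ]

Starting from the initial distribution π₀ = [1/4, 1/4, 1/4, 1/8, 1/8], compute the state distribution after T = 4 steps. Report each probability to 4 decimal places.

t=0: π = [0.2500, 0.2500, 0.2500, 0.1250, 0.1250]
t=1: π = [0.1563, 0.2500, 0.1406, 0.2188, 0.2344]
t=2: π = [0.1426, 0.2617, 0.1543, 0.2168, 0.2246]
t=3: π = [0.1443, 0.2625, 0.1531, 0.2188, 0.2214]
t=4: π = [0.1441, 0.2633, 0.1527, 0.2183, 0.2216]

π = [0.1441, 0.2633, 0.1527, 0.2183, 0.2216]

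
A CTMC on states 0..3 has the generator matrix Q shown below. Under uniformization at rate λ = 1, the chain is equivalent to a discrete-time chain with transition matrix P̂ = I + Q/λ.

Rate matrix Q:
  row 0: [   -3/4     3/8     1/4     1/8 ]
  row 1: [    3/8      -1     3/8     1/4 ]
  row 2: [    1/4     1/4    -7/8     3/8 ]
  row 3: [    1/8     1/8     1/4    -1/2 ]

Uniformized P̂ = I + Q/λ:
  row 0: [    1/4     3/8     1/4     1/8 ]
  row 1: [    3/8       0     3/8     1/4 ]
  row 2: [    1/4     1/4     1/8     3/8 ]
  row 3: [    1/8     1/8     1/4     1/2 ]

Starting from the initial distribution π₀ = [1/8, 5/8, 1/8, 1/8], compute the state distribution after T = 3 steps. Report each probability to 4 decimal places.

π = [0.2388, 0.1807, 0.2510, 0.3296]

t=0: π = [0.1250, 0.6250, 0.1250, 0.1250]
t=1: π = [0.3125, 0.0938, 0.3125, 0.2813]
t=2: π = [0.2266, 0.2305, 0.2227, 0.3203]
t=3: π = [0.2388, 0.1807, 0.2510, 0.3296]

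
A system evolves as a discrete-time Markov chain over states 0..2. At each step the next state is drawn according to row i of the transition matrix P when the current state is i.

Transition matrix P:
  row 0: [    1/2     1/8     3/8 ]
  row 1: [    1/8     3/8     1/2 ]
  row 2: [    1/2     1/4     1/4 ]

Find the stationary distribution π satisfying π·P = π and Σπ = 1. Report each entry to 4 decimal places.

Balance equations π_j = Σ_i π_i·P[i][j]:
  π_0 = 1/2·π_0 + 1/8·π_1 + 1/2·π_2
  π_1 = 1/8·π_0 + 3/8·π_1 + 1/4·π_2
  normalize: π_0 + π_1 + π_2 = 1
Solving the linear system gives exactly π = [22/53, 12/53, 19/53].

π = [0.4151, 0.2264, 0.3585]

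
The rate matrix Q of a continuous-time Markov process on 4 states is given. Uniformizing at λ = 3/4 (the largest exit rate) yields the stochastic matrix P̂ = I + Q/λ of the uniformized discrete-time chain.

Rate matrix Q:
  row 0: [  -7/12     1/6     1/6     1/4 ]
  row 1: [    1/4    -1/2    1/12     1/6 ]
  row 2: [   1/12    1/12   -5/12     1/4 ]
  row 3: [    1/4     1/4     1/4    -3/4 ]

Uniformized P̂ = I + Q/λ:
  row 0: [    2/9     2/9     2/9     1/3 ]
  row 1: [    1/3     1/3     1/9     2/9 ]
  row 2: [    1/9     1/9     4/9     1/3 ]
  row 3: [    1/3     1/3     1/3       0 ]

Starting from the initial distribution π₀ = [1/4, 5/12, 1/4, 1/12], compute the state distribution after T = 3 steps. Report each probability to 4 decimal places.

t=0: π = [0.2500, 0.4167, 0.2500, 0.0833]
t=1: π = [0.2500, 0.2500, 0.2407, 0.2593]
t=2: π = [0.2521, 0.2521, 0.2767, 0.2191]
t=3: π = [0.2438, 0.2438, 0.2801, 0.2323]

π = [0.2438, 0.2438, 0.2801, 0.2323]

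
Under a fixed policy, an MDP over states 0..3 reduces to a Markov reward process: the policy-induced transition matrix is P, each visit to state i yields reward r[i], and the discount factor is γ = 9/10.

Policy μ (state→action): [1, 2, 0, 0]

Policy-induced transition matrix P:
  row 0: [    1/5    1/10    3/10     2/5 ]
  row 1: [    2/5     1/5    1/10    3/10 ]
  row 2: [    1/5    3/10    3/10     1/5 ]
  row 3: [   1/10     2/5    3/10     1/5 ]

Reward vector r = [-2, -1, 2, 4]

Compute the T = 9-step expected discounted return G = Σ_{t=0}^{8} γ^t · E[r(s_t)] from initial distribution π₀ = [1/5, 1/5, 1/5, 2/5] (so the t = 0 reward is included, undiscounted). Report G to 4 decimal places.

G = 5.8648

t=0: π = [0.2000, 0.2000, 0.2000, 0.4000], E[r] = 1.4000, γ^t·E[r] = 1.400000, running G = 1.400000
t=1: π = [0.2000, 0.2800, 0.2600, 0.2600], E[r] = 0.8800, γ^t·E[r] = 0.792000, running G = 2.192000
t=2: π = [0.2300, 0.2580, 0.2440, 0.2680], E[r] = 0.8420, γ^t·E[r] = 0.682020, running G = 2.874020
t=3: π = [0.2248, 0.2550, 0.2484, 0.2718], E[r] = 0.8794, γ^t·E[r] = 0.641083, running G = 3.515103
t=4: π = [0.2238, 0.2567, 0.2490, 0.2705], E[r] = 0.8755, γ^t·E[r] = 0.574402, running G = 4.089505
t=5: π = [0.2243, 0.2566, 0.2487, 0.2704], E[r] = 0.8739, γ^t·E[r] = 0.516000, running G = 4.605505
t=6: π = [0.2243, 0.2565, 0.2487, 0.2705], E[r] = 0.8744, γ^t·E[r] = 0.464670, running G = 5.070175
t=7: π = [0.2243, 0.2565, 0.2487, 0.2705], E[r] = 0.8744, γ^t·E[r] = 0.418210, running G = 5.488385
t=8: π = [0.2243, 0.2565, 0.2487, 0.2705], E[r] = 0.8743, γ^t·E[r] = 0.376375, running G = 5.864760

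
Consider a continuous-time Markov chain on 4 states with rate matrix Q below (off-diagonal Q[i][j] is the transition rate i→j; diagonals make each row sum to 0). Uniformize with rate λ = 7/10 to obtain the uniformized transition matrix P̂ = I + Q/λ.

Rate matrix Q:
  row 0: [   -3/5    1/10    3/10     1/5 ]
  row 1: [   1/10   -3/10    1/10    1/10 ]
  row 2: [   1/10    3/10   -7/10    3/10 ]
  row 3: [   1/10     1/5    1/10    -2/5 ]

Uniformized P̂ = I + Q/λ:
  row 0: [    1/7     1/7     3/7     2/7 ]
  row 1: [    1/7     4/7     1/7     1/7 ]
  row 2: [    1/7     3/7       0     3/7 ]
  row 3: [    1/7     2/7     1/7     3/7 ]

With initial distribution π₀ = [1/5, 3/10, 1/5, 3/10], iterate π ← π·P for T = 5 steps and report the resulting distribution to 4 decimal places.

t=0: π = [0.2000, 0.3000, 0.2000, 0.3000]
t=1: π = [0.1429, 0.3714, 0.1714, 0.3143]
t=2: π = [0.1429, 0.3959, 0.1592, 0.3020]
t=3: π = [0.1429, 0.4012, 0.1609, 0.2950]
t=4: π = [0.1429, 0.4029, 0.1607, 0.2935]
t=5: π = [0.1429, 0.4034, 0.1607, 0.2930]

π = [0.1429, 0.4034, 0.1607, 0.2930]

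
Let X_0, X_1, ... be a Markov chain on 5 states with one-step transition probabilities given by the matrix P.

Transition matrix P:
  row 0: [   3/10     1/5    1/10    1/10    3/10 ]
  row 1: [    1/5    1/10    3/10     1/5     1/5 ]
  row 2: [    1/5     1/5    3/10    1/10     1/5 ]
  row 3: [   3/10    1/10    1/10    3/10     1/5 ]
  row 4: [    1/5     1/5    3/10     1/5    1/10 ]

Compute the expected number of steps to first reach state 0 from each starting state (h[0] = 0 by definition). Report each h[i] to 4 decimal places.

First-step conditioning: h[0] = 0; for i ≠ 0, h[i] = 1 + Σ_k P[i][k]·h[k].
  h[1] = 1 + 1/10·h[1] + 3/10·h[2] + 1/5·h[3] + 1/5·h[4]
  h[2] = 1 + 1/5·h[1] + 3/10·h[2] + 1/10·h[3] + 1/5·h[4]
  h[3] = 1 + 1/10·h[1] + 1/10·h[2] + 3/10·h[3] + 1/5·h[4]
  h[4] = 1 + 1/5·h[1] + 3/10·h[2] + 1/5·h[3] + 1/10·h[4]
Solving the 4×4 linear system over states ≠ 0 gives exactly h = [0, 880/193, 890/193, 780/193, 880/193] (h[0] = 0 is the target).

h = [0.0000, 4.5596, 4.6114, 4.0415, 4.5596]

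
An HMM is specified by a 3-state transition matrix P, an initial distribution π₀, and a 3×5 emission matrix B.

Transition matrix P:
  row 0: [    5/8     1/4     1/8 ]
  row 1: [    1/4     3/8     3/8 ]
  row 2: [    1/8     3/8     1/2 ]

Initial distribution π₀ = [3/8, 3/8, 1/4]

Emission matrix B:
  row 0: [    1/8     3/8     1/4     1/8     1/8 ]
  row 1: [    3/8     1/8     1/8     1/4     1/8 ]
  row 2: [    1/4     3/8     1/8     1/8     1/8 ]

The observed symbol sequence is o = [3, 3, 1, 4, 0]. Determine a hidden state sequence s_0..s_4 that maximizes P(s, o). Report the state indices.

path = [1, 1, 2, 2, 1]

t=0: δ = [4.688e-02, 9.375e-02, 3.125e-02]  (obs o_0=3)
t=1: δ = [3.662e-03, 8.789e-03, 4.395e-03]  ψ = [0, 1, 1]  (obs o_1=3)
t=2: δ = [8.583e-04, 4.120e-04, 1.236e-03]  ψ = [0, 1, 1]  (obs o_2=1)
t=3: δ = [6.706e-05, 5.794e-05, 7.725e-05]  ψ = [0, 2, 2]  (obs o_3=4)
t=4: δ = [5.239e-06, 1.086e-05, 9.656e-06]  ψ = [0, 2, 2]  (obs o_4=0)
backtrack: best end state = 1; path = [1, 1, 2, 2, 1]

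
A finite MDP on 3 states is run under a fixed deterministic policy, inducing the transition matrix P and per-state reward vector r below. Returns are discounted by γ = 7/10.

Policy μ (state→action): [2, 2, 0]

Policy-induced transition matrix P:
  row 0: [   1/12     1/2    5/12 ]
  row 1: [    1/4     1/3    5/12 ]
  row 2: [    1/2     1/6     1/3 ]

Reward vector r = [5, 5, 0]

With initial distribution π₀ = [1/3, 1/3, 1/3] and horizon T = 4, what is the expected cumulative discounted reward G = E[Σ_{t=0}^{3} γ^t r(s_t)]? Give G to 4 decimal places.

G = 8.0361

t=0: π = [0.3333, 0.3333, 0.3333], E[r] = 3.3333, γ^t·E[r] = 3.333333, running G = 3.333333
t=1: π = [0.2778, 0.3333, 0.3889], E[r] = 3.0556, γ^t·E[r] = 2.138889, running G = 5.472222
t=2: π = [0.3009, 0.3148, 0.3843], E[r] = 3.0787, γ^t·E[r] = 1.508565, running G = 6.980787
t=3: π = [0.2959, 0.3194, 0.3846], E[r] = 3.0768, γ^t·E[r] = 1.055334, running G = 8.036121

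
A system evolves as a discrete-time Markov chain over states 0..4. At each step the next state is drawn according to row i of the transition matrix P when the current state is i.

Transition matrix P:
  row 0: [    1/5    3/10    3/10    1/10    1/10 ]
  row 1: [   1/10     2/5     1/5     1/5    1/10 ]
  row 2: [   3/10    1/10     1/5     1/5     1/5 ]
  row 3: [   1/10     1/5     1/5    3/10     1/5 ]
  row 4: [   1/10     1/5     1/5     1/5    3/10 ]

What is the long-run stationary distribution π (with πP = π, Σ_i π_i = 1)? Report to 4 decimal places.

Balance equations π_j = Σ_i π_i·P[i][j]:
  π_0 = 1/5·π_0 + 1/10·π_1 + 3/10·π_2 + 1/10·π_3 + 1/10·π_4
  π_1 = 3/10·π_0 + 2/5·π_1 + 1/10·π_2 + 1/5·π_3 + 1/5·π_4
  π_2 = 3/10·π_0 + 1/5·π_1 + 1/5·π_2 + 1/5·π_3 + 1/5·π_4
  π_3 = 1/10·π_0 + 1/5·π_1 + 1/5·π_2 + 3/10·π_3 + 1/5·π_4
  normalize: π_0 + π_1 + π_2 + π_3 + π_4 = 1
Solving the linear system gives exactly π = [7/44, 171/704, 19/88, 9/44, 125/704].

π = [0.1591, 0.2429, 0.2159, 0.2045, 0.1776]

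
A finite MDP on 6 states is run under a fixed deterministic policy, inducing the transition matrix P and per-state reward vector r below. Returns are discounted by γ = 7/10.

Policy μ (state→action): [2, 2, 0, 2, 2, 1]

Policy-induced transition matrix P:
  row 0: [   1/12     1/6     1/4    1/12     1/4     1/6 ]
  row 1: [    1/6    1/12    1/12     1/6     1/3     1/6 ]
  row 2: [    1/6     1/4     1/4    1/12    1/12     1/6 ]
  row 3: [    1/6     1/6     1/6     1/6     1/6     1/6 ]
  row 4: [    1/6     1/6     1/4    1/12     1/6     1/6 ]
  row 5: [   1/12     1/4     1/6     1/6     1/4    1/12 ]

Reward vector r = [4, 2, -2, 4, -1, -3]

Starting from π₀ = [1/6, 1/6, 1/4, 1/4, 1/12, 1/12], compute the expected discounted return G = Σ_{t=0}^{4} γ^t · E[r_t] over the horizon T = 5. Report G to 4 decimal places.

G = 1.8159

t=0: π = [0.1667, 0.1667, 0.2500, 0.2500, 0.0833, 0.0833], E[r] = 1.1667, γ^t·E[r] = 1.166667, running G = 1.166667
t=1: π = [0.1458, 0.1806, 0.1944, 0.1250, 0.1944, 0.1597], E[r] = 0.3819, γ^t·E[r] = 0.267361, running G = 1.434028
t=2: π = [0.1412, 0.1811, 0.1962, 0.1221, 0.2060, 0.1534], E[r] = 0.3571, γ^t·E[r] = 0.174959, running G = 1.608987
t=3: π = [0.1421, 0.1807, 0.1969, 0.1214, 0.2051, 0.1539], E[r] = 0.3550, γ^t·E[r] = 0.121760, running G = 1.730748
t=4: π = [0.1420, 0.1808, 0.1969, 0.1213, 0.2050, 0.1538], E[r] = 0.3545, γ^t·E[r] = 0.085123, running G = 1.815871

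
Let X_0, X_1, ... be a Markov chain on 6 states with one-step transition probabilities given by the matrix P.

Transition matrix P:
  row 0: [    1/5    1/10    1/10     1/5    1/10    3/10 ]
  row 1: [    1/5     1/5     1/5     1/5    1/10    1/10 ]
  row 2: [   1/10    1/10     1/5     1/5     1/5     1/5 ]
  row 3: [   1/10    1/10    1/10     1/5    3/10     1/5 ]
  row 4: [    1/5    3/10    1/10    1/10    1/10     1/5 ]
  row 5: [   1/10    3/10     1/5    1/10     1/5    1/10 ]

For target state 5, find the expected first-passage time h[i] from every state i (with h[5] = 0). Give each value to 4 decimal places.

h = [4.4458, 5.4960, 5.0062, 5.0100, 5.0440, 0.0000]

First-step conditioning: h[5] = 0; for i ≠ 5, h[i] = 1 + Σ_k P[i][k]·h[k].
  h[0] = 1 + 1/5·h[0] + 1/10·h[1] + 1/10·h[2] + 1/5·h[3] + 1/10·h[4]
  h[1] = 1 + 1/5·h[0] + 1/5·h[1] + 1/5·h[2] + 1/5·h[3] + 1/10·h[4]
  h[2] = 1 + 1/10·h[0] + 1/10·h[1] + 1/5·h[2] + 1/5·h[3] + 1/5·h[4]
  h[3] = 1 + 1/10·h[0] + 1/10·h[1] + 1/10·h[2] + 1/5·h[3] + 3/10·h[4]
  h[4] = 1 + 1/5·h[0] + 3/10·h[1] + 1/10·h[2] + 1/10·h[3] + 1/10·h[4]
Solving the 5×5 linear system over states ≠ 5 gives exactly h = [82420/18539, 101890/18539, 92810/18539, 92880/18539, 93510/18539, 0] (h[5] = 0 is the target).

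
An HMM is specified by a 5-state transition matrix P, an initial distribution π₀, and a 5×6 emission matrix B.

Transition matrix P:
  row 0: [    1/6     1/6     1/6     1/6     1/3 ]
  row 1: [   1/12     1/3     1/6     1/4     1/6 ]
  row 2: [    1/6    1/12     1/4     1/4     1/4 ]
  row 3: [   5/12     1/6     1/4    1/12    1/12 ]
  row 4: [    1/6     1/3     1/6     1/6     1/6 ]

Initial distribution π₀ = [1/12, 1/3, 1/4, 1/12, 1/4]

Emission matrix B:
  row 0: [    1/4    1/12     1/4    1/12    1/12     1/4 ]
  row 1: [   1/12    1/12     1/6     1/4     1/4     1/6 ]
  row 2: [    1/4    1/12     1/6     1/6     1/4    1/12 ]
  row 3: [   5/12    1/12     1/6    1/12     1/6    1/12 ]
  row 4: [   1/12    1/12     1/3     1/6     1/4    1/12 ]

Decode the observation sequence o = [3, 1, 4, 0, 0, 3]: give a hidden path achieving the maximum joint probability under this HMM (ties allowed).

t=0: δ = [6.944e-03, 8.333e-02, 4.167e-02, 6.944e-03, 4.167e-02]  (obs o_0=3)
t=1: δ = [5.787e-04, 2.315e-03, 1.157e-03, 1.736e-03, 1.157e-03]  ψ = [1, 1, 1, 1, 1]  (obs o_1=1)
t=2: δ = [6.028e-05, 1.929e-04, 1.085e-04, 9.645e-05, 9.645e-05]  ψ = [3, 1, 3, 1, 1]  (obs o_2=4)
t=3: δ = [1.005e-05, 5.358e-06, 8.038e-06, 2.009e-05, 2.679e-06]  ψ = [3, 1, 1, 1, 1]  (obs o_3=0)
t=4: δ = [2.093e-06, 2.791e-07, 1.256e-06, 8.372e-07, 2.791e-07]  ψ = [3, 3, 3, 2, 0]  (obs o_4=0)
t=5: δ = [2.907e-08, 8.721e-08, 5.814e-08, 2.907e-08, 1.163e-07]  ψ = [0, 0, 0, 0, 0]  (obs o_5=3)
backtrack: best end state = 4; path = [1, 1, 1, 3, 0, 4]

path = [1, 1, 1, 3, 0, 4]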